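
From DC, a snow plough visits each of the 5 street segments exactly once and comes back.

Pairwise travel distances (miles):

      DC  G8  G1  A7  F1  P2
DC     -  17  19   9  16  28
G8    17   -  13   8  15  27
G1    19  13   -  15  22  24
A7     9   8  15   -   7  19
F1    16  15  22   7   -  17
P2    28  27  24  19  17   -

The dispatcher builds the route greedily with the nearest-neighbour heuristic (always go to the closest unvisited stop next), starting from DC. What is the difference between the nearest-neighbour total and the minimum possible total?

Excess over optimum: 9 miles.

From DC: A7=9, F1=16, G8=17, G1=19, P2=28 → choose A7 (9).
From A7: F1=7, G8=8, G1=15, P2=19 → choose F1 (7).
From F1: G8=15, P2=17, G1=22 → choose G8 (15).
From G8: G1=13, P2=27 → choose G1 (13).
From G1: P2=24 → choose P2 (24).
NN route DC → A7 → F1 → G8 → G1 → P2 → DC costs 96.
Optimal: DC → G8 → G1 → P2 → F1 → A7 → DC costs 87 (by enumerating all 60 distinct tours).
Excess = 96 − 87 = 9.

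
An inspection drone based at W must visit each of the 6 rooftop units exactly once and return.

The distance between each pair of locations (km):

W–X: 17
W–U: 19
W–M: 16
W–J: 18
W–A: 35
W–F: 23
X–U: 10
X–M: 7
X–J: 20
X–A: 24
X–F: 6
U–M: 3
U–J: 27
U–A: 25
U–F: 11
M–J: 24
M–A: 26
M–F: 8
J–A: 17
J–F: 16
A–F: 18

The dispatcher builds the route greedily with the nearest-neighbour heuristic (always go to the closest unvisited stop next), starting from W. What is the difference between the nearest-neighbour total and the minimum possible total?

W: M=16, X=17, J=18, U=19, F=23, A=35 ⇒ M
M: U=3, X=7, F=8, J=24, A=26 ⇒ U
U: X=10, F=11, A=25, J=27 ⇒ X
X: F=6, J=20, A=24 ⇒ F
F: J=16, A=18 ⇒ J
J: A=17 ⇒ A
NN route W → M → U → X → F → J → A → W costs 103.
Optimal: W → U → M → X → F → A → J → W costs 88 (by enumerating all 360 distinct tours).
Excess = 103 − 88 = 15.

15 km longer than the optimal tour.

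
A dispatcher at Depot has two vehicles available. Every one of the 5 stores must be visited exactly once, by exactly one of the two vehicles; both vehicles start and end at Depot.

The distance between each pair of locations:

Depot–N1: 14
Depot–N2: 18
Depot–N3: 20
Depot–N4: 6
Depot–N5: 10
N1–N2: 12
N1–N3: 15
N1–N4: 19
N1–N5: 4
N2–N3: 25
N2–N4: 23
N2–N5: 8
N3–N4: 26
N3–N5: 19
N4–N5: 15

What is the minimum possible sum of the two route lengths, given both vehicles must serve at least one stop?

77 — the smallest possible combined total.

Check every non-empty split of the stops between the two vehicles; for each half take its own optimal tour:
  {N1} + {N2, N3, N4, N5}: 28 + 74 = 102
  {N2} + {N1, N3, N4, N5}: 36 + 60 = 96
  {N1, N2} + {N3, N4, N5}: 44 + 60 = 104
  {N3} + {N1, N2, N4, N5}: 40 + 55 = 95
  {N1, N3} + {N2, N4, N5}: 49 + 47 = 96
  {N2, N3} + {N1, N4, N5}: 63 + 39 = 102
  … (15 splits in total)
  {N4} + {N1, N2, N3, N5}: 12 + 65 = 77  ← best
Best: vehicle 1 Depot → N4 → Depot = 12; vehicle 2 Depot → N2 → N5 → N1 → N3 → Depot = 65; combined 77.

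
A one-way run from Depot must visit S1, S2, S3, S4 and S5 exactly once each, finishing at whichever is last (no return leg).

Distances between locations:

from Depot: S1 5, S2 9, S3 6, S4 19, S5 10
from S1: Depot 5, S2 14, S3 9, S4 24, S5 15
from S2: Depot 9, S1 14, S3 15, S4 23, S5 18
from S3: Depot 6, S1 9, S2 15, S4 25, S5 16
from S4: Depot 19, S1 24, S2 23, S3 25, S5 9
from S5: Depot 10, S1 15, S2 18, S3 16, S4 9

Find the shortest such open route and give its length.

Shortest open route: 56.

There are 5! = 120 possible orderings.
Depot → S1 → S2 → S3 → S4 → S5: 5+14+15+25+9 = 68
Depot → S1 → S2 → S3 → S5 → S4: 5+14+15+16+9 = 59
Depot → S1 → S2 → S4 → S3 → S5: 5+14+23+25+16 = 83
Depot → S1 → S2 → S4 → S5 → S3: 5+14+23+9+16 = 67
Depot → S1 → S2 → S5 → S3 → S4: 5+14+18+16+25 = 78
Depot → S1 → S2 → S5 → S4 → S3: 5+14+18+9+25 = 71
Depot → S1 → S3 → S2 → S4 → S5: 5+9+15+23+9 = 61
Depot → S1 → S3 → S2 → S5 → S4: 5+9+15+18+9 = 56
Depot → S1 → S3 → S4 → S2 → S5: 5+9+25+23+18 = 80
Depot → S1 → S3 → S4 → S5 → S2: 5+9+25+9+18 = 66
Depot → S1 → S3 → S5 → S2 → S4: 5+9+16+18+23 = 71
Depot → S1 → S3 → S5 → S4 → S2: 5+9+16+9+23 = 62
Depot → S1 → S4 → S2 → S3 → S5: 5+24+23+15+16 = 83
Depot → S1 → S4 → S2 → S5 → S3: 5+24+23+18+16 = 86
… (106 more)
The minimum is 56.
One shortest path: Depot → S1 → S3 → S2 → S5 → S4.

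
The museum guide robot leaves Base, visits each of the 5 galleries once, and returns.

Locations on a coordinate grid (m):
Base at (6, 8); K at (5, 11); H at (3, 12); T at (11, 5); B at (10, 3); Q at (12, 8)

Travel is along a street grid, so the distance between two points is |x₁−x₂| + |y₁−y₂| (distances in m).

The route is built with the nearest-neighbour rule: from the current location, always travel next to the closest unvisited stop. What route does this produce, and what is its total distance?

36 m along Base → K → H → Q → T → B → Base.

From Base: distances to unvisited — K=4, Q=6, H=7, T=8, B=9. Nearest is K (4).
From K: distances to unvisited — H=3, Q=10, T=12, B=13. Nearest is H (3).
From H: distances to unvisited — Q=13, T=15, B=16. Nearest is Q (13).
From Q: distances to unvisited — T=4, B=7. Nearest is T (4).
From T: distances to unvisited — B=3. Nearest is B (3).
Return B→Base: 9.
Total = 4 + 3 + 13 + 4 + 3 + 9 = 36.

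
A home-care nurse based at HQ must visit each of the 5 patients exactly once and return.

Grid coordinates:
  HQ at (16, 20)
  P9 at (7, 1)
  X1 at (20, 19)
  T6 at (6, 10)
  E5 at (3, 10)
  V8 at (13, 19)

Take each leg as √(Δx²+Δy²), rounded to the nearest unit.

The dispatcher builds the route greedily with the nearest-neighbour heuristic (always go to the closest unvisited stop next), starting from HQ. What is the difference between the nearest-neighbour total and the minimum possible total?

Excess over optimum: 8.

From HQ: V8=3, X1=4, T6=14, E5=16, P9=21 → choose V8 (3).
From V8: X1=7, T6=11, E5=13, P9=19 → choose X1 (7).
From X1: T6=17, E5=19, P9=22 → choose T6 (17).
From T6: E5=3, P9=9 → choose E5 (3).
From E5: P9=10 → choose P9 (10).
NN route HQ → V8 → X1 → T6 → E5 → P9 → HQ costs 61.
Optimal: HQ → X1 → P9 → E5 → T6 → V8 → HQ costs 53 (by enumerating all 60 distinct tours).
Excess = 61 − 53 = 8.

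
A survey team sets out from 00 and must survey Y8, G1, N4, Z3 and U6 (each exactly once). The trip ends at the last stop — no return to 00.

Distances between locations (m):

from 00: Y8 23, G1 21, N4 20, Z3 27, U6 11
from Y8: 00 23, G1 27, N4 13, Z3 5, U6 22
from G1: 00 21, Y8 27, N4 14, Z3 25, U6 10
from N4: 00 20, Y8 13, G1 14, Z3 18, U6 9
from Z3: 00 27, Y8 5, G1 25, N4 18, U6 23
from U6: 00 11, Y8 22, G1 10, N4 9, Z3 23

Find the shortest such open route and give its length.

There are 5! = 120 possible orderings.
00→Y8→G1→N4→Z3→U6: 23+27+14+18+23 = 105
00→Y8→G1→N4→U6→Z3: 23+27+14+9+23 = 96
00→Y8→G1→Z3→N4→U6: 23+27+25+18+9 = 102
00→Y8→G1→Z3→U6→N4: 23+27+25+23+9 = 107
00→Y8→G1→U6→N4→Z3: 23+27+10+9+18 = 87
00→Y8→G1→U6→Z3→N4: 23+27+10+23+18 = 101
00→Y8→N4→G1→Z3→U6: 23+13+14+25+23 = 98
00→Y8→N4→G1→U6→Z3: 23+13+14+10+23 = 83
00→Y8→N4→Z3→G1→U6: 23+13+18+25+10 = 89
00→Y8→N4→Z3→U6→G1: 23+13+18+23+10 = 87
00→Y8→N4→U6→G1→Z3: 23+13+9+10+25 = 80
00→Y8→N4→U6→Z3→G1: 23+13+9+23+25 = 93
00→Y8→Z3→G1→N4→U6: 23+5+25+14+9 = 76
00→Y8→Z3→G1→U6→N4: 23+5+25+10+9 = 72
… (106 more)
00→U6→G1→N4→Y8→Z3: 11+10+14+13+5 = 53  ← best
The minimum is 53.
One shortest path: 00 → U6 → G1 → N4 → Y8 → Z3.

53 m — the minimum one-way total.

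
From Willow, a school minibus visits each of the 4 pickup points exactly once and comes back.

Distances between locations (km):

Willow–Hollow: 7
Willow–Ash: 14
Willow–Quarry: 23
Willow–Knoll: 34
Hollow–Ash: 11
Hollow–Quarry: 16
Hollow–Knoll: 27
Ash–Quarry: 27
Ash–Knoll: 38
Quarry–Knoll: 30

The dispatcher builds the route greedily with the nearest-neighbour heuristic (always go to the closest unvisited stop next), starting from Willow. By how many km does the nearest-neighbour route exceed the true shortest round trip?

From Willow: Hollow=7, Ash=14, Quarry=23, Knoll=34 → choose Hollow (7).
From Hollow: Ash=11, Quarry=16, Knoll=27 → choose Ash (11).
From Ash: Quarry=27, Knoll=38 → choose Quarry (27).
From Quarry: Knoll=30 → choose Knoll (30).
NN route Willow → Hollow → Ash → Quarry → Knoll → Willow costs 109.
Optimal: Willow → Hollow → Quarry → Knoll → Ash → Willow costs 105 (by enumerating all 12 distinct tours).
Excess = 109 − 105 = 4.

The nearest-neighbour route is 4 km longer than optimal.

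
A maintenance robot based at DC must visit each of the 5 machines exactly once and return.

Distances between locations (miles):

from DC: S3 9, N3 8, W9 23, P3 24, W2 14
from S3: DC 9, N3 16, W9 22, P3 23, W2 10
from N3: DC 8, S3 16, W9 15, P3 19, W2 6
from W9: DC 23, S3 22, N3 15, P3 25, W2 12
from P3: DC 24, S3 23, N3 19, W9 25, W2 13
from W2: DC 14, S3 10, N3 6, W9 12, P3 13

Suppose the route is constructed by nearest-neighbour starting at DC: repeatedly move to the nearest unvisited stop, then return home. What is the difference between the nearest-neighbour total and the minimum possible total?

Excess over optimum: 15 miles.

From DC: N3=8, S3=9, W2=14, W9=23, P3=24 → choose N3 (8).
From N3: W2=6, W9=15, S3=16, P3=19 → choose W2 (6).
From W2: S3=10, W9=12, P3=13 → choose S3 (10).
From S3: W9=22, P3=23 → choose W9 (22).
From W9: P3=25 → choose P3 (25).
NN route DC → N3 → W2 → S3 → W9 → P3 → DC costs 95.
Optimal: DC → S3 → P3 → W2 → W9 → N3 → DC costs 80 (by enumerating all 60 distinct tours).
Excess = 95 − 80 = 15.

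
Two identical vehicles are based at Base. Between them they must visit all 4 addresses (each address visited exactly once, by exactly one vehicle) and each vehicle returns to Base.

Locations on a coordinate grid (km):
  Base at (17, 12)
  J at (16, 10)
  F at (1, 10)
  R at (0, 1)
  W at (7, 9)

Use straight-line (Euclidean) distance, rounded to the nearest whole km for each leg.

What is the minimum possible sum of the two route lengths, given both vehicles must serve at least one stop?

Check every non-empty split of the stops between the two vehicles; for each half take its own optimal tour:
  {J} + {F, R, W}: 4 + 45 = 49
  {F} + {J, R, W}: 32 + 41 = 73
  {J, F} + {R, W}: 33 + 41 = 74
  {R} + {J, F, W}: 40 + 33 = 73
  {J, R} + {F, W}: 40 + 32 = 72
  {F, R} + {J, W}: 45 + 21 = 66
  … (7 splits in total)
Best: vehicle 1 Base → J → Base = 4; vehicle 2 Base → R → F → W → Base = 45; combined 49.

Minimum combined distance: 49 km.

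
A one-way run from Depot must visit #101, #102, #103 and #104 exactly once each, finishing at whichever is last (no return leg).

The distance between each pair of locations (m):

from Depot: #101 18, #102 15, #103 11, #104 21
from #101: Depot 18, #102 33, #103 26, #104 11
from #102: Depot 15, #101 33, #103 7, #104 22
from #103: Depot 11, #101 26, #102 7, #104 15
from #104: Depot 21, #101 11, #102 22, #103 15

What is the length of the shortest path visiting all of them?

Shortest open route: 48 m.

There are 4! = 24 possible orderings.
Depot→#101→#102→#103→#104: 18+33+7+15 = 73
Depot→#101→#102→#104→#103: 18+33+22+15 = 88
Depot→#101→#103→#102→#104: 18+26+7+22 = 73
Depot→#101→#103→#104→#102: 18+26+15+22 = 81
Depot→#101→#104→#102→#103: 18+11+22+7 = 58
Depot→#101→#104→#103→#102: 18+11+15+7 = 51
Depot→#102→#101→#103→#104: 15+33+26+15 = 89
Depot→#102→#101→#104→#103: 15+33+11+15 = 74
Depot→#102→#103→#101→#104: 15+7+26+11 = 59
Depot→#102→#103→#104→#101: 15+7+15+11 = 48
Depot→#102→#104→#101→#103: 15+22+11+26 = 74
Depot→#102→#104→#103→#101: 15+22+15+26 = 78
Depot→#103→#101→#102→#104: 11+26+33+22 = 92
Depot→#103→#101→#104→#102: 11+26+11+22 = 70
… (10 more)
The minimum is 48.
One shortest path: Depot → #102 → #103 → #104 → #101.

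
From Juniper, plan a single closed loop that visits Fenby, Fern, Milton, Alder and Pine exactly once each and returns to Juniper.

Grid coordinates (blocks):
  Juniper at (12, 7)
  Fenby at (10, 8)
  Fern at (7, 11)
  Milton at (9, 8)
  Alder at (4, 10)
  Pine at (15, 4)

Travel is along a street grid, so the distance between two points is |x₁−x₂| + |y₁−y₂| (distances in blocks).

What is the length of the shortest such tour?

36 blocks — the shortest possible round trip.

With 5 stops there are 5!/2 = 60 distinct round trips (a route and its reverse cost the same).
Juniper-Fenby-Fern-Milton-Alder-Pine-Juniper: 3+6+5+7+17+6 = 44
Juniper-Fenby-Fern-Milton-Pine-Alder-Juniper: 3+6+5+10+17+11 = 52
Juniper-Fenby-Fern-Alder-Milton-Pine-Juniper: 3+6+4+7+10+6 = 36
Juniper-Fenby-Fern-Alder-Pine-Milton-Juniper: 3+6+4+17+10+4 = 44
Juniper-Fenby-Fern-Pine-Milton-Alder-Juniper: 3+6+15+10+7+11 = 52
Juniper-Fenby-Fern-Pine-Alder-Milton-Juniper: 3+6+15+17+7+4 = 52
Juniper-Fenby-Milton-Fern-Alder-Pine-Juniper: 3+1+5+4+17+6 = 36
Juniper-Fenby-Milton-Fern-Pine-Alder-Juniper: 3+1+5+15+17+11 = 52
Juniper-Fenby-Milton-Alder-Fern-Pine-Juniper: 3+1+7+4+15+6 = 36
Juniper-Fenby-Milton-Alder-Pine-Fern-Juniper: 3+1+7+17+15+9 = 52
Juniper-Fenby-Milton-Pine-Fern-Alder-Juniper: 3+1+10+15+4+11 = 44
Juniper-Fenby-Milton-Pine-Alder-Fern-Juniper: 3+1+10+17+4+9 = 44
Juniper-Fenby-Alder-Fern-Milton-Pine-Juniper: 3+8+4+5+10+6 = 36
Juniper-Fenby-Alder-Fern-Pine-Milton-Juniper: 3+8+4+15+10+4 = 44
… (46 more)
The minimum is 36.
One optimal route: Juniper → Fenby → Fern → Alder → Milton → Pine → Juniper (or its reverse).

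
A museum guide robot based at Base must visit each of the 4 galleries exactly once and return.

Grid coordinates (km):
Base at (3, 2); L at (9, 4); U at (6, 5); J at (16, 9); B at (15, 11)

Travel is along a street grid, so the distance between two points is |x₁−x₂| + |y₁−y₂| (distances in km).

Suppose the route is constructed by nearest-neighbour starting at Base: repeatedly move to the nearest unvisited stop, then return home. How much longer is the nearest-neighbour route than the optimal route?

2 km longer than the optimal tour.

Base: U=6, L=8, J=20, B=21 ⇒ U
U: L=4, J=14, B=15 ⇒ L
L: J=12, B=13 ⇒ J
J: B=3 ⇒ B
NN route Base → U → L → J → B → Base costs 46.
Optimal: Base → L → J → B → U → Base costs 44 (by enumerating all 12 distinct tours).
Excess = 46 − 44 = 2.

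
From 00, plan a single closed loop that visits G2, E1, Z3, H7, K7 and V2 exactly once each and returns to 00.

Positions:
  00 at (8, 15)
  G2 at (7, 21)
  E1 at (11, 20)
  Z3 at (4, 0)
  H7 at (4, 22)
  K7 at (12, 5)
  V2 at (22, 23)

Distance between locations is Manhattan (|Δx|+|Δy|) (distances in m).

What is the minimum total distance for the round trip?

There are 360 distinct closed tours to check (reversals are equivalent).
00 - G2 - E1 - Z3 - H7 - K7 - V2 - 00: 7+5+27+22+25+28+22 = 136
00 - G2 - E1 - Z3 - H7 - V2 - K7 - 00: 7+5+27+22+19+28+14 = 122
00 - G2 - E1 - Z3 - K7 - H7 - V2 - 00: 7+5+27+13+25+19+22 = 118
00 - G2 - E1 - Z3 - K7 - V2 - H7 - 00: 7+5+27+13+28+19+11 = 110
00 - G2 - E1 - Z3 - V2 - H7 - K7 - 00: 7+5+27+41+19+25+14 = 138
00 - G2 - E1 - Z3 - V2 - K7 - H7 - 00: 7+5+27+41+28+25+11 = 144
00 - G2 - E1 - H7 - Z3 - K7 - V2 - 00: 7+5+9+22+13+28+22 = 106
00 - G2 - E1 - H7 - Z3 - V2 - K7 - 00: 7+5+9+22+41+28+14 = 126
… (352 more)
00 - G2 - H7 - V2 - E1 - K7 - Z3 - 00: 7+4+19+14+16+13+19 = 92  ← best
The minimum is 92.
One optimal route: 00 → G2 → H7 → V2 → E1 → K7 → Z3 → 00 (or its reverse).

Minimum total distance: 92 m.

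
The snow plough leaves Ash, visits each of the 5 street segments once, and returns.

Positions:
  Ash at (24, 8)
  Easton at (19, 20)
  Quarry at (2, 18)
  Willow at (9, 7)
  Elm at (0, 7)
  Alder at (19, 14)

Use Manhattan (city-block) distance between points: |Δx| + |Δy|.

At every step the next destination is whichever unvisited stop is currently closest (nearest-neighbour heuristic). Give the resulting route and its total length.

At Ash the remaining stops are Alder 11, Willow 16, Easton 17, Elm 25, Quarry 32; go to Alder.
At Alder the remaining stops are Easton 6, Willow 17, Quarry 21, Elm 26; go to Easton.
At Easton the remaining stops are Quarry 19, Willow 23, Elm 32; go to Quarry.
At Quarry the remaining stops are Elm 13, Willow 18; go to Elm.
At Elm the remaining stops are Willow 9; go to Willow.
Return Willow→Ash: 16.
Total = 11 + 6 + 19 + 13 + 9 + 16 = 74.

Nearest-neighbour total = 74; route Ash → Alder → Easton → Quarry → Elm → Willow → Ash.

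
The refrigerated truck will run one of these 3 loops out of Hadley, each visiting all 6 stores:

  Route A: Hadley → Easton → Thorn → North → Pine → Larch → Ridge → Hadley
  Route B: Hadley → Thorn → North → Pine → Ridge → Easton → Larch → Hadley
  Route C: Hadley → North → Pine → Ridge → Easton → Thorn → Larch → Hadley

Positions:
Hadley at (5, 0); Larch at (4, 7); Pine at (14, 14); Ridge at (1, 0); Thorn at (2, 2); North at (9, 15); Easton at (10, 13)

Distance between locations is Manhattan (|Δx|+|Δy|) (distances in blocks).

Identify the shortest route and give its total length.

Shortest is Route A, total 94 blocks.

Route A: 18 + 19 + 20 + 6 + 17 + 10 + 4 = 94
Route B: 5 + 20 + 6 + 27 + 22 + 12 + 8 = 100
Route C: 19 + 6 + 27 + 22 + 19 + 7 + 8 = 108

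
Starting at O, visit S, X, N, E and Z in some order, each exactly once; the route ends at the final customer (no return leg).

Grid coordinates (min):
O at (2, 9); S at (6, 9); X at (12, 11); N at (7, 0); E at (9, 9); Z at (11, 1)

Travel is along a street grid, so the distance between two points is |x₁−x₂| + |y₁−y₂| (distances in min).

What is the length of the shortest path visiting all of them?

There are 5! = 120 possible orderings.
O → S → X → N → E → Z: 4+8+16+11+10 = 49
O → S → X → N → Z → E: 4+8+16+5+10 = 43
O → S → X → E → N → Z: 4+8+5+11+5 = 33
O → S → X → E → Z → N: 4+8+5+10+5 = 32
O → S → X → Z → N → E: 4+8+11+5+11 = 39
O → S → X → Z → E → N: 4+8+11+10+11 = 44
O → S → N → X → E → Z: 4+10+16+5+10 = 45
O → S → N → X → Z → E: 4+10+16+11+10 = 51
O → S → N → E → X → Z: 4+10+11+5+11 = 41
O → S → N → E → Z → X: 4+10+11+10+11 = 46
O → S → N → Z → X → E: 4+10+5+11+5 = 35
O → S → N → Z → E → X: 4+10+5+10+5 = 34
O → S → E → X → N → Z: 4+3+5+16+5 = 33
O → S → E → X → Z → N: 4+3+5+11+5 = 28
… (106 more)
The minimum is 28.
One shortest path: O → S → E → X → Z → N.

28 min — the minimum one-way total.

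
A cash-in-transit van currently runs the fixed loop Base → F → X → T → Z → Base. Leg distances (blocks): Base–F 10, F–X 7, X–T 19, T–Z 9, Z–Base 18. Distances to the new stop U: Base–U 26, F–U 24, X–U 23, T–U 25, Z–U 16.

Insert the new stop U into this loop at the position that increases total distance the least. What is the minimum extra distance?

Insertion cost between consecutive stops i–j is d(i,U) + d(U,j) − d(i,j):
  between Base and F: 26 + 24 − 10 = 40
  between F and X: 24 + 23 − 7 = 40
  between X and T: 23 + 25 − 19 = 29
  between T and Z: 25 + 16 − 9 = 32
  between Z and Base: 16 + 26 − 18 = 24
Cheapest insertion is between Z and Base, adding 24.
New total = 63 + 24 = 87.

Adding 24 blocks by placing U on the Z–Base leg.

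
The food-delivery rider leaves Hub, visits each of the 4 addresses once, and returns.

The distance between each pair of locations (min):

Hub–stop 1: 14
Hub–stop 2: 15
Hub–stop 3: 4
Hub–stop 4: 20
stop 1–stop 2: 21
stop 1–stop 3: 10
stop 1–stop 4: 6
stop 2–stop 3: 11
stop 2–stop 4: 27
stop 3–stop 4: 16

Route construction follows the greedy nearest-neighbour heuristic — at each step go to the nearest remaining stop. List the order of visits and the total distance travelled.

Hub → [stop 3:4 / stop 1:14 / stop 2:15 / stop 4:20] → stop 3 (4)
stop 3 → [stop 1:10 / stop 2:11 / stop 4:16] → stop 1 (10)
stop 1 → [stop 4:6 / stop 2:21] → stop 4 (6)
stop 4 → [stop 2:27] → stop 2 (27)
Return stop 2→Hub: 15.
Total = 4 + 10 + 6 + 27 + 15 = 62.

62 min along Hub → stop 3 → stop 1 → stop 4 → stop 2 → Hub.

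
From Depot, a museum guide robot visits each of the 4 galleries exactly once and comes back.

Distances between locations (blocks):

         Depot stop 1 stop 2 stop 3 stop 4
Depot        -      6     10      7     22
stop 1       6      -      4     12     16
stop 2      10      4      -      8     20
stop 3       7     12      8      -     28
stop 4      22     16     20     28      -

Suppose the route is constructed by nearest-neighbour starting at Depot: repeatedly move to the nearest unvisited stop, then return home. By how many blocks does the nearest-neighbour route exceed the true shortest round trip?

From Depot: stop 1=6, stop 3=7, stop 2=10, stop 4=22 → choose stop 1 (6).
From stop 1: stop 2=4, stop 3=12, stop 4=16 → choose stop 2 (4).
From stop 2: stop 3=8, stop 4=20 → choose stop 3 (8).
From stop 3: stop 4=28 → choose stop 4 (28).
NN route Depot → stop 1 → stop 2 → stop 3 → stop 4 → Depot costs 68.
Optimal: Depot → stop 1 → stop 4 → stop 2 → stop 3 → Depot costs 57 (by enumerating all 12 distinct tours).
Excess = 68 − 57 = 11.

The nearest-neighbour route is 11 blocks longer than optimal.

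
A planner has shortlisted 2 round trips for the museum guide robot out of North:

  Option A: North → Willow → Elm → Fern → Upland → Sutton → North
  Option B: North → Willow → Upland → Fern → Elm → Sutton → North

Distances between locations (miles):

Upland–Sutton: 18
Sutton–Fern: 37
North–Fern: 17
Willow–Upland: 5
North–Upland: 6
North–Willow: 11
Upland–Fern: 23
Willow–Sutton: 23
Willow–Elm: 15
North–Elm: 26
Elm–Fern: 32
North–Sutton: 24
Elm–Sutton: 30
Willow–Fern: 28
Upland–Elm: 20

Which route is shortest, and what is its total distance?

Option A: 11 + 15 + 32 + 23 + 18 + 24 = 123
Option B: 11 + 5 + 23 + 32 + 30 + 24 = 125

123 miles — Option A is the shortest.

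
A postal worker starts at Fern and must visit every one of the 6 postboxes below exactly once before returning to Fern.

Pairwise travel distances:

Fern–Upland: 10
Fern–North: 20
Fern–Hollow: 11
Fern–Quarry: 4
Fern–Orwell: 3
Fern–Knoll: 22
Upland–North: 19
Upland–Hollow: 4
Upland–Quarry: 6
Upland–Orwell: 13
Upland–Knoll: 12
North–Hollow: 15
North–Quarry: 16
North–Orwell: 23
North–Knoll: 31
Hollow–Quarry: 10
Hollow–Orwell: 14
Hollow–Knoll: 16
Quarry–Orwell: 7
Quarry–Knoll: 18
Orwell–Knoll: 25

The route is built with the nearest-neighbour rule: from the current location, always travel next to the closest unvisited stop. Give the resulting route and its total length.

88 along Fern → Orwell → Quarry → Upland → Hollow → North → Knoll → Fern.

Fern → [Orwell:3 / Quarry:4 / Upland:10 / Hollow:11 / North:20 / Knoll:22] → Orwell (3)
Orwell → [Quarry:7 / Upland:13 / Hollow:14 / North:23 / Knoll:25] → Quarry (7)
Quarry → [Upland:6 / Hollow:10 / North:16 / Knoll:18] → Upland (6)
Upland → [Hollow:4 / Knoll:12 / North:19] → Hollow (4)
Hollow → [North:15 / Knoll:16] → North (15)
North → [Knoll:31] → Knoll (31)
Return Knoll→Fern: 22.
Total = 3 + 7 + 6 + 4 + 15 + 31 + 22 = 88.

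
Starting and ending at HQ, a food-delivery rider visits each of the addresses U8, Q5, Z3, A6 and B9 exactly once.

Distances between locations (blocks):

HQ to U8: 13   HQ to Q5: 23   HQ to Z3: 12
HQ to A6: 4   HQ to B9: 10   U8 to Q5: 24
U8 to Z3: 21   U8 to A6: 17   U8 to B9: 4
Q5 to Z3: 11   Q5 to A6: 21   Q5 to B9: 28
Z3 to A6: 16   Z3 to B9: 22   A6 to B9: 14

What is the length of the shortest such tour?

Minimum total distance: 69 blocks.

With 5 stops there are 5!/2 = 60 distinct round trips (a route and its reverse cost the same).
HQ - U8 - Q5 - Z3 - A6 - B9 - HQ: 13+24+11+16+14+10 = 88
HQ - U8 - Q5 - Z3 - B9 - A6 - HQ: 13+24+11+22+14+4 = 88
HQ - U8 - Q5 - A6 - Z3 - B9 - HQ: 13+24+21+16+22+10 = 106
HQ - U8 - Q5 - A6 - B9 - Z3 - HQ: 13+24+21+14+22+12 = 106
HQ - U8 - Q5 - B9 - Z3 - A6 - HQ: 13+24+28+22+16+4 = 107
HQ - U8 - Q5 - B9 - A6 - Z3 - HQ: 13+24+28+14+16+12 = 107
HQ - U8 - Z3 - Q5 - A6 - B9 - HQ: 13+21+11+21+14+10 = 90
HQ - U8 - Z3 - Q5 - B9 - A6 - HQ: 13+21+11+28+14+4 = 91
HQ - U8 - Z3 - A6 - Q5 - B9 - HQ: 13+21+16+21+28+10 = 109
HQ - U8 - Z3 - A6 - B9 - Q5 - HQ: 13+21+16+14+28+23 = 115
HQ - U8 - Z3 - B9 - Q5 - A6 - HQ: 13+21+22+28+21+4 = 109
HQ - U8 - Z3 - B9 - A6 - Q5 - HQ: 13+21+22+14+21+23 = 114
HQ - U8 - A6 - Q5 - Z3 - B9 - HQ: 13+17+21+11+22+10 = 94
HQ - U8 - A6 - Q5 - B9 - Z3 - HQ: 13+17+21+28+22+12 = 113
… (46 more)
HQ - Z3 - Q5 - U8 - B9 - A6 - HQ: 12+11+24+4+14+4 = 69  ← best
The minimum is 69.
One optimal route: HQ → Z3 → Q5 → U8 → B9 → A6 → HQ (or its reverse).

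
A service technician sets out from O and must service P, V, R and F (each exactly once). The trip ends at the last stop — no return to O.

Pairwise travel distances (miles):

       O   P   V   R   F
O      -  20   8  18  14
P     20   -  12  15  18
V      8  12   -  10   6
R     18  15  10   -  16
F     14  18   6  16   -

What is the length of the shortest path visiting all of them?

45 miles — the minimum one-way total.

There are 4! = 24 possible orderings.
O - P - V - R - F: 20+12+10+16 = 58
O - P - V - F - R: 20+12+6+16 = 54
O - P - R - V - F: 20+15+10+6 = 51
O - P - R - F - V: 20+15+16+6 = 57
O - P - F - V - R: 20+18+6+10 = 54
O - P - F - R - V: 20+18+16+10 = 64
O - V - P - R - F: 8+12+15+16 = 51
O - V - P - F - R: 8+12+18+16 = 54
O - V - R - P - F: 8+10+15+18 = 51
O - V - R - F - P: 8+10+16+18 = 52
O - V - F - P - R: 8+6+18+15 = 47
O - V - F - R - P: 8+6+16+15 = 45
O - R - P - V - F: 18+15+12+6 = 51
O - R - P - F - V: 18+15+18+6 = 57
… (10 more)
The minimum is 45.
One shortest path: O → V → F → R → P.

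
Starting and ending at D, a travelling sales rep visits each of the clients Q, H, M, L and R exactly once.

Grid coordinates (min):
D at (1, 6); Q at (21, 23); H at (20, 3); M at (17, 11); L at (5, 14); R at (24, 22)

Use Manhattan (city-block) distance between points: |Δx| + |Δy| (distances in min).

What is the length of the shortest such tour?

With 5 stops there are 5!/2 = 60 distinct round trips (a route and its reverse cost the same).
D → Q → H → M → L → R → D: 37+21+11+15+27+39 = 150
D → Q → H → M → R → L → D: 37+21+11+18+27+12 = 126
D → Q → H → L → M → R → D: 37+21+26+15+18+39 = 156
D → Q → H → L → R → M → D: 37+21+26+27+18+21 = 150
D → Q → H → R → M → L → D: 37+21+23+18+15+12 = 126
D → Q → H → R → L → M → D: 37+21+23+27+15+21 = 144
D → Q → M → H → L → R → D: 37+16+11+26+27+39 = 156
D → Q → M → H → R → L → D: 37+16+11+23+27+12 = 126
D → Q → M → L → H → R → D: 37+16+15+26+23+39 = 156
D → Q → M → L → R → H → D: 37+16+15+27+23+22 = 140
D → Q → M → R → H → L → D: 37+16+18+23+26+12 = 132
D → Q → M → R → L → H → D: 37+16+18+27+26+22 = 146
D → Q → L → H → M → R → D: 37+25+26+11+18+39 = 156
D → Q → L → H → R → M → D: 37+25+26+23+18+21 = 150
… (46 more)
D → H → Q → R → M → L → D: 22+21+4+18+15+12 = 92  ← best
The minimum is 92.
One optimal route: D → H → Q → R → M → L → D (or its reverse).

Shortest round trip = 92 min.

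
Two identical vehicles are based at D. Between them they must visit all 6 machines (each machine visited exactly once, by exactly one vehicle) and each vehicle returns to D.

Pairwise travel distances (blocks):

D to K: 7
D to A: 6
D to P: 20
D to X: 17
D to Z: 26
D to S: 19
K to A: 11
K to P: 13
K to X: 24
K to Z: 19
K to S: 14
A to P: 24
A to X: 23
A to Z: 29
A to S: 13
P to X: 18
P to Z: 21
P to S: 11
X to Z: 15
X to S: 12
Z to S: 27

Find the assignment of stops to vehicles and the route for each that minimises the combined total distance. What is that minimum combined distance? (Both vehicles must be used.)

96 blocks — the smallest possible combined total.

Try each way of splitting the stops between the two vehicles (each non-empty) and, for each split, find the best tour for each vehicle:
  {K} + {A, P, X, Z, S}: 14 + 83 = 97
  {A} + {K, P, X, Z, S}: 12 + 84 = 96
  {K, A} + {P, X, Z, S}: 24 + 83 = 107
  {P} + {K, A, X, Z, S}: 40 + 72 = 112
  {K, P} + {A, X, Z, S}: 40 + 72 = 112
  {A, P} + {K, X, Z, S}: 50 + 72 = 122
  … (31 splits in total)
Best: vehicle 1 D → A → D = 12; vehicle 2 D → K → P → S → X → Z → D = 84; combined 96.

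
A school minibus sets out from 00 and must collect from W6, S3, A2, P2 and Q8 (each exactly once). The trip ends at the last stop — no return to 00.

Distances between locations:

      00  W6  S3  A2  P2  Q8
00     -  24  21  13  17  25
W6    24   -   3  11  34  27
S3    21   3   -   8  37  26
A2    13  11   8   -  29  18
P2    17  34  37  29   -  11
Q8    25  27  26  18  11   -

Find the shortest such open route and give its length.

Minimum one-way distance = 57.

There are 5! = 120 possible orderings.
00 - W6 - S3 - A2 - P2 - Q8: 24+3+8+29+11 = 75
00 - W6 - S3 - A2 - Q8 - P2: 24+3+8+18+11 = 64
00 - W6 - S3 - P2 - A2 - Q8: 24+3+37+29+18 = 111
00 - W6 - S3 - P2 - Q8 - A2: 24+3+37+11+18 = 93
00 - W6 - S3 - Q8 - A2 - P2: 24+3+26+18+29 = 100
00 - W6 - S3 - Q8 - P2 - A2: 24+3+26+11+29 = 93
00 - W6 - A2 - S3 - P2 - Q8: 24+11+8+37+11 = 91
00 - W6 - A2 - S3 - Q8 - P2: 24+11+8+26+11 = 80
00 - W6 - A2 - P2 - S3 - Q8: 24+11+29+37+26 = 127
00 - W6 - A2 - P2 - Q8 - S3: 24+11+29+11+26 = 101
00 - W6 - A2 - Q8 - S3 - P2: 24+11+18+26+37 = 116
00 - W6 - A2 - Q8 - P2 - S3: 24+11+18+11+37 = 101
00 - W6 - P2 - S3 - A2 - Q8: 24+34+37+8+18 = 121
00 - W6 - P2 - S3 - Q8 - A2: 24+34+37+26+18 = 139
… (106 more)
00 - P2 - Q8 - A2 - S3 - W6: 17+11+18+8+3 = 57  ← best
The minimum is 57.
One shortest path: 00 → P2 → Q8 → A2 → S3 → W6.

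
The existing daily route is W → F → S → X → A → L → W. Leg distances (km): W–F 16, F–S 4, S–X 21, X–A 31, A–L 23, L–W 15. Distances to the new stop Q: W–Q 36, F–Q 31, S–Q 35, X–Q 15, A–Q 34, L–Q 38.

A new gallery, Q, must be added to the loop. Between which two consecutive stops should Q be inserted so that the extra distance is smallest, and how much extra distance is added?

Insertion cost between consecutive stops i–j is d(i,Q) + d(Q,j) − d(i,j):
  between W and F: 36 + 31 − 16 = 51
  between F and S: 31 + 35 − 4 = 62
  between S and X: 35 + 15 − 21 = 29
  between X and A: 15 + 34 − 31 = 18
  between A and L: 34 + 38 − 23 = 49
  between L and W: 38 + 36 − 15 = 59
Cheapest insertion is between X and A, adding 18.
New total = 110 + 18 = 128.

Adding 18 km by placing Q on the X–A leg.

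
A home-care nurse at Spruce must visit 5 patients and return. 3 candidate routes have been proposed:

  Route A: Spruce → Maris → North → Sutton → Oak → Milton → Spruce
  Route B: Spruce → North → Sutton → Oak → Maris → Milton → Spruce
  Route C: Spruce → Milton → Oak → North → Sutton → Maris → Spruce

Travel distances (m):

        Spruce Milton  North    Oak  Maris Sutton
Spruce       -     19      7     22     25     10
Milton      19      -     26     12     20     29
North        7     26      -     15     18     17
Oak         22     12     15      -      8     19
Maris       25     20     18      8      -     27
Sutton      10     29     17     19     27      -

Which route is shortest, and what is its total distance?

Shortest is Route B, total 90 m.

Route A: 25 + 18 + 17 + 19 + 12 + 19 = 110
Route B: 7 + 17 + 19 + 8 + 20 + 19 = 90
Route C: 19 + 12 + 15 + 17 + 27 + 25 = 115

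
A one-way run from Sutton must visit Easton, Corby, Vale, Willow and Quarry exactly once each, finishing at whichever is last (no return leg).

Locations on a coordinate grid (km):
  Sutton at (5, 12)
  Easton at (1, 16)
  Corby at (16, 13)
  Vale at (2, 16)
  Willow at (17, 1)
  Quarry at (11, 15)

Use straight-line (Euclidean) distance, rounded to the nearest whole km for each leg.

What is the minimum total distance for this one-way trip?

There are 5! = 120 possible orderings.
Sutton→Easton→Corby→Vale→Willow→Quarry: 6+15+14+21+15 = 71
Sutton→Easton→Corby→Vale→Quarry→Willow: 6+15+14+9+15 = 59
Sutton→Easton→Corby→Willow→Vale→Quarry: 6+15+12+21+9 = 63
Sutton→Easton→Corby→Willow→Quarry→Vale: 6+15+12+15+9 = 57
Sutton→Easton→Corby→Quarry→Vale→Willow: 6+15+5+9+21 = 56
Sutton→Easton→Corby→Quarry→Willow→Vale: 6+15+5+15+21 = 62
Sutton→Easton→Vale→Corby→Willow→Quarry: 6+1+14+12+15 = 48
Sutton→Easton→Vale→Corby→Quarry→Willow: 6+1+14+5+15 = 41
Sutton→Easton→Vale→Willow→Corby→Quarry: 6+1+21+12+5 = 45
Sutton→Easton→Vale→Willow→Quarry→Corby: 6+1+21+15+5 = 48
Sutton→Easton→Vale→Quarry→Corby→Willow: 6+1+9+5+12 = 33
Sutton→Easton→Vale→Quarry→Willow→Corby: 6+1+9+15+12 = 43
Sutton→Easton→Willow→Corby→Vale→Quarry: 6+22+12+14+9 = 63
Sutton→Easton→Willow→Corby→Quarry→Vale: 6+22+12+5+9 = 54
… (106 more)
The minimum is 33.
One shortest path: Sutton → Easton → Vale → Quarry → Corby → Willow.

33 km — the minimum one-way total.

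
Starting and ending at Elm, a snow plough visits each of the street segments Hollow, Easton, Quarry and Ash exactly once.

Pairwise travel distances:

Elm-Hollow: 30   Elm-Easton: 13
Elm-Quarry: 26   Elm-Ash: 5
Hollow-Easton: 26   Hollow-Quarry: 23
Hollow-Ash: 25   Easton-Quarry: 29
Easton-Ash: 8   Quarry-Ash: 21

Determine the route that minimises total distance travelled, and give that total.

Shortest round trip = 88.

There are 12 distinct closed tours to check (reversals are equivalent).
Elm-Hollow-Easton-Quarry-Ash-Elm: 30+26+29+21+5 = 111
Elm-Hollow-Easton-Ash-Quarry-Elm: 30+26+8+21+26 = 111
Elm-Hollow-Quarry-Easton-Ash-Elm: 30+23+29+8+5 = 95
Elm-Hollow-Quarry-Ash-Easton-Elm: 30+23+21+8+13 = 95
Elm-Hollow-Ash-Easton-Quarry-Elm: 30+25+8+29+26 = 118
Elm-Hollow-Ash-Quarry-Easton-Elm: 30+25+21+29+13 = 118
Elm-Easton-Hollow-Quarry-Ash-Elm: 13+26+23+21+5 = 88
Elm-Easton-Hollow-Ash-Quarry-Elm: 13+26+25+21+26 = 111
Elm-Easton-Quarry-Hollow-Ash-Elm: 13+29+23+25+5 = 95
Elm-Easton-Ash-Hollow-Quarry-Elm: 13+8+25+23+26 = 95
Elm-Quarry-Hollow-Easton-Ash-Elm: 26+23+26+8+5 = 88
Elm-Quarry-Easton-Hollow-Ash-Elm: 26+29+26+25+5 = 111
The minimum is 88.
One optimal route: Elm → Easton → Hollow → Quarry → Ash → Elm (or its reverse).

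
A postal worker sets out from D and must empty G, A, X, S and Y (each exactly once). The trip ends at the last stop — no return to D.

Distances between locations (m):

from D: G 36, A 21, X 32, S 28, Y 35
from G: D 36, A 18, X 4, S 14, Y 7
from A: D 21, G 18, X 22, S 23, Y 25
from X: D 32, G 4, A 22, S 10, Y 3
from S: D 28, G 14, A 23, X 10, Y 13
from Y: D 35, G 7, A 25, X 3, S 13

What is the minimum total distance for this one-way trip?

Shortest open route: 59 m.

There are 5! = 120 possible orderings.
D - G - A - X - S - Y: 36+18+22+10+13 = 99
D - G - A - X - Y - S: 36+18+22+3+13 = 92
D - G - A - S - X - Y: 36+18+23+10+3 = 90
D - G - A - S - Y - X: 36+18+23+13+3 = 93
D - G - A - Y - X - S: 36+18+25+3+10 = 92
D - G - A - Y - S - X: 36+18+25+13+10 = 102
D - G - X - A - S - Y: 36+4+22+23+13 = 98
D - G - X - A - Y - S: 36+4+22+25+13 = 100
D - G - X - S - A - Y: 36+4+10+23+25 = 98
D - G - X - S - Y - A: 36+4+10+13+25 = 88
D - G - X - Y - A - S: 36+4+3+25+23 = 91
D - G - X - Y - S - A: 36+4+3+13+23 = 79
D - G - S - A - X - Y: 36+14+23+22+3 = 98
D - G - S - A - Y - X: 36+14+23+25+3 = 101
… (106 more)
D - A - G - X - Y - S: 21+18+4+3+13 = 59  ← best
The minimum is 59.
One shortest path: D → A → G → X → Y → S.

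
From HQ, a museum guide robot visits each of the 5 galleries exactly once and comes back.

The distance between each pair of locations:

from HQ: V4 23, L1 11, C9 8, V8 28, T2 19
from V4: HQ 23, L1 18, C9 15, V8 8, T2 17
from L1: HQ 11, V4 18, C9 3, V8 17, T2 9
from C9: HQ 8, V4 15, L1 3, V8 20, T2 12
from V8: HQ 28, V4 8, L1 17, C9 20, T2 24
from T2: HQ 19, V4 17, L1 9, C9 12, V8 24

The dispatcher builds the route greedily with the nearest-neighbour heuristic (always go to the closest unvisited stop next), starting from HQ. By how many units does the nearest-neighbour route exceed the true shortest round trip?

The nearest-neighbour route is 1 longer than optimal.

From HQ: C9=8, L1=11, T2=19, V4=23, V8=28 → choose C9 (8).
From C9: L1=3, T2=12, V4=15, V8=20 → choose L1 (3).
From L1: T2=9, V8=17, V4=18 → choose T2 (9).
From T2: V4=17, V8=24 → choose V4 (17).
From V4: V8=8 → choose V8 (8).
NN route HQ → C9 → L1 → T2 → V4 → V8 → HQ costs 73.
Optimal: HQ → C9 → L1 → V8 → V4 → T2 → HQ costs 72 (by enumerating all 60 distinct tours).
Excess = 73 − 72 = 1.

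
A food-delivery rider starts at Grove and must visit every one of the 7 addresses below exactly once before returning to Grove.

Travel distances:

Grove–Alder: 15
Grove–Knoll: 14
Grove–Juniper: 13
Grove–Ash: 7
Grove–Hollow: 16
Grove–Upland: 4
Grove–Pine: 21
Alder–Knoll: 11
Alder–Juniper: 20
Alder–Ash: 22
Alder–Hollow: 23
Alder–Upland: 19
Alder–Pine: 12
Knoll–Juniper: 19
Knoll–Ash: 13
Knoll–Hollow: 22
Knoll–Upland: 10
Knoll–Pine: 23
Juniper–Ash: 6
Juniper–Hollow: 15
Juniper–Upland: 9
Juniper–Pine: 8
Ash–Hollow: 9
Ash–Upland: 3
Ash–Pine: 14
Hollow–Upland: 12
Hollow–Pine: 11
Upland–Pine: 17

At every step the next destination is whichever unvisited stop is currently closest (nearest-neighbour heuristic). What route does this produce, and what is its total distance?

80 along Grove → Upland → Ash → Juniper → Pine → Hollow → Knoll → Alder → Grove.

From Grove: distances to unvisited — Upland=4, Ash=7, Juniper=13, Knoll=14, Alder=15, Hollow=16, Pine=21. Nearest is Upland (4).
From Upland: distances to unvisited — Ash=3, Juniper=9, Knoll=10, Hollow=12, Pine=17, Alder=19. Nearest is Ash (3).
From Ash: distances to unvisited — Juniper=6, Hollow=9, Knoll=13, Pine=14, Alder=22. Nearest is Juniper (6).
From Juniper: distances to unvisited — Pine=8, Hollow=15, Knoll=19, Alder=20. Nearest is Pine (8).
From Pine: distances to unvisited — Hollow=11, Alder=12, Knoll=23. Nearest is Hollow (11).
From Hollow: distances to unvisited — Knoll=22, Alder=23. Nearest is Knoll (22).
From Knoll: distances to unvisited — Alder=11. Nearest is Alder (11).
Return Alder→Grove: 15.
Total = 4 + 3 + 6 + 8 + 11 + 22 + 11 + 15 = 80.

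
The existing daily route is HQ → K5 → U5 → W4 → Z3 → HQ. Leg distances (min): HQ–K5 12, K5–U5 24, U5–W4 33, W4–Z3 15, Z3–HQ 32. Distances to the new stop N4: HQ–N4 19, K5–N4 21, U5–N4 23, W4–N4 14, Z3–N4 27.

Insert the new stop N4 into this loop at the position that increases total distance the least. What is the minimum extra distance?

Insertion cost between consecutive stops i–j is d(i,N4) + d(N4,j) − d(i,j):
  between HQ and K5: 19 + 21 − 12 = 28
  between K5 and U5: 21 + 23 − 24 = 20
  between U5 and W4: 23 + 14 − 33 = 4
  between W4 and Z3: 14 + 27 − 15 = 26
  between Z3 and HQ: 27 + 19 − 32 = 14
Cheapest insertion is between U5 and W4, adding 4.
New total = 116 + 4 = 120.

Minimum extra distance: 4 min, inserting N4 between U5 and W4.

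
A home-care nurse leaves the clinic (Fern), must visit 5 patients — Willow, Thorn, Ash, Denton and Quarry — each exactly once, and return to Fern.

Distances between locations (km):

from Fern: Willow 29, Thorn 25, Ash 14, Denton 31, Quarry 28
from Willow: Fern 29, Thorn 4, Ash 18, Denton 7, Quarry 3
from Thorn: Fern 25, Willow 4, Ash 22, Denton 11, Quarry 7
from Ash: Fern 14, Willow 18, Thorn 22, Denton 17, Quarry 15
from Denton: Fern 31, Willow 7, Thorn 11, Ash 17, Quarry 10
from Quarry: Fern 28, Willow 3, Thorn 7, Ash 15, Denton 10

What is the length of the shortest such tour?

There are 60 distinct closed tours to check (reversals are equivalent).
Fern → Willow → Thorn → Ash → Denton → Quarry → Fern: 29+4+22+17+10+28 = 110
Fern → Willow → Thorn → Ash → Quarry → Denton → Fern: 29+4+22+15+10+31 = 111
Fern → Willow → Thorn → Denton → Ash → Quarry → Fern: 29+4+11+17+15+28 = 104
Fern → Willow → Thorn → Denton → Quarry → Ash → Fern: 29+4+11+10+15+14 = 83
Fern → Willow → Thorn → Quarry → Ash → Denton → Fern: 29+4+7+15+17+31 = 103
Fern → Willow → Thorn → Quarry → Denton → Ash → Fern: 29+4+7+10+17+14 = 81
Fern → Willow → Ash → Thorn → Denton → Quarry → Fern: 29+18+22+11+10+28 = 118
Fern → Willow → Ash → Thorn → Quarry → Denton → Fern: 29+18+22+7+10+31 = 117
Fern → Willow → Ash → Denton → Thorn → Quarry → Fern: 29+18+17+11+7+28 = 110
Fern → Willow → Ash → Denton → Quarry → Thorn → Fern: 29+18+17+10+7+25 = 106
Fern → Willow → Ash → Quarry → Thorn → Denton → Fern: 29+18+15+7+11+31 = 111
Fern → Willow → Ash → Quarry → Denton → Thorn → Fern: 29+18+15+10+11+25 = 108
Fern → Willow → Denton → Thorn → Ash → Quarry → Fern: 29+7+11+22+15+28 = 112
Fern → Willow → Denton → Thorn → Quarry → Ash → Fern: 29+7+11+7+15+14 = 83
… (46 more)
Fern → Thorn → Willow → Quarry → Denton → Ash → Fern: 25+4+3+10+17+14 = 73  ← best
The minimum is 73.
One optimal route: Fern → Thorn → Willow → Quarry → Denton → Ash → Fern (or its reverse).

Shortest round trip = 73 km.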